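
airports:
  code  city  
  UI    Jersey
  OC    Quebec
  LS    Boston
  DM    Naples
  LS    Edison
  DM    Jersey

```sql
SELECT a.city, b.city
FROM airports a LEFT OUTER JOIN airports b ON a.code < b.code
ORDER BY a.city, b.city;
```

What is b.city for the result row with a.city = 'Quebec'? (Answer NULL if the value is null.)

LEFT JOIN keeps every row from `airports a`; unmatched rows get NULL for `airports b`'s columns.
Matching on a.code < b.code.
Matched pairs: 13; unmatched a rows kept: 1.

Jersey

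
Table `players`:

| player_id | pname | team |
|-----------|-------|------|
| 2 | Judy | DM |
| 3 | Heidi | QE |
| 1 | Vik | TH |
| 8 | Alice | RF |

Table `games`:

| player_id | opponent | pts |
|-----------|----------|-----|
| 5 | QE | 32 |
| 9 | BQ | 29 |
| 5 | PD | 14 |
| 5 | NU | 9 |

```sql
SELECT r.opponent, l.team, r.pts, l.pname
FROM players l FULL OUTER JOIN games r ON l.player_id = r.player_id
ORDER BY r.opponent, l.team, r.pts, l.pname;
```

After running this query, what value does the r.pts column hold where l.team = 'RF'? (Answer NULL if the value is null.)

FULL OUTER JOIN keeps every row from both sides; unmatched rows get NULL for the other side's columns.
Matching on l.player_id = r.player_id.
Matched pairs: 0; unmatched l rows kept: 4; unmatched r rows kept: 4.

NULL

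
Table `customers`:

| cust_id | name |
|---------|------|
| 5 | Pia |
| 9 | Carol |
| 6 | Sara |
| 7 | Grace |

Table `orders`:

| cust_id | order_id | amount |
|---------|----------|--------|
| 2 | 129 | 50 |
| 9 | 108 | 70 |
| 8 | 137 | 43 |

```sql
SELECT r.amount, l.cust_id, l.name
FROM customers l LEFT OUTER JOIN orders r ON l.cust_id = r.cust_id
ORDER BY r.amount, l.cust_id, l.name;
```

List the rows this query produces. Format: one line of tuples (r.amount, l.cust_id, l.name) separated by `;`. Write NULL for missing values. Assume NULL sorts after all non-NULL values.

LEFT JOIN keeps every row from `customers`; unmatched rows get NULL for `orders`'s columns.
Matching on l.cust_id = r.cust_id.
Matched pairs: 1; unmatched l rows kept: 3.

(70, 9, Carol); (NULL, 5, Pia); (NULL, 6, Sara); (NULL, 7, Grace)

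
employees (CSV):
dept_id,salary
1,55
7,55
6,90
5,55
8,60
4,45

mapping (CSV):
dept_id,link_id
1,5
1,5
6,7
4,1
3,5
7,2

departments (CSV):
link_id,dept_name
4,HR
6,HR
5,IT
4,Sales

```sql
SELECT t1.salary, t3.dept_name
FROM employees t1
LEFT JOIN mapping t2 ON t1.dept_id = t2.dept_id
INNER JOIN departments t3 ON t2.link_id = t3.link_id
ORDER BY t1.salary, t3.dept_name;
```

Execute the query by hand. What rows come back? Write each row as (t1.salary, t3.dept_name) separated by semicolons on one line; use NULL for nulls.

Joins associate left-to-right: employees LEFT JOIN mapping on dept_id gives 7 intermediate row(s).
Then INNER JOIN `departments t3` on link_id: keep only rows whose t2.link_id appears in t3.

(55, IT); (55, IT)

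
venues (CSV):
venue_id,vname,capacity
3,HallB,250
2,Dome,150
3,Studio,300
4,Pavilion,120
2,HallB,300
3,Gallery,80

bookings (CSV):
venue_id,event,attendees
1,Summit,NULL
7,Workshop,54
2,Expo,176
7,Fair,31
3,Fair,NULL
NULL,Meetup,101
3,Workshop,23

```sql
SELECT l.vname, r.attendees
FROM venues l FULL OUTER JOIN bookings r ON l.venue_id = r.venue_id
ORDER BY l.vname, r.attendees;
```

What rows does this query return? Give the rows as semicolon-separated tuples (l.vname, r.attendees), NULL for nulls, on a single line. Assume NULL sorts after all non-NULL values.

(Dome, 176); (Gallery, 23); (Gallery, NULL); (HallB, 23); (HallB, 176); (HallB, NULL); (Pavilion, NULL); (Studio, 23); (Studio, NULL); (NULL, 31); (NULL, 54); (NULL, 101); (NULL, NULL)

FULL OUTER JOIN keeps every row from both sides; unmatched rows get NULL for the other side's columns.
Matching on l.venue_id = r.venue_id. A NULL in a compared column never satisfies the condition.
- venue_id=3: 2 matching r row(s), so 2 row(s) emitted.
- venue_id=2: 1 matching r row(s), so 1 row(s) emitted.
- venue_id=3: 2 matching r row(s), so 2 row(s) emitted.
- venue_id=4: no r row matches, row kept with r columns NULL.
- venue_id=2: 1 matching r row(s), so 1 row(s) emitted.
- venue_id=3: 2 matching r row(s), so 2 row(s) emitted.
- plus 4 unmatched r row(s), each kept with NULL l columns.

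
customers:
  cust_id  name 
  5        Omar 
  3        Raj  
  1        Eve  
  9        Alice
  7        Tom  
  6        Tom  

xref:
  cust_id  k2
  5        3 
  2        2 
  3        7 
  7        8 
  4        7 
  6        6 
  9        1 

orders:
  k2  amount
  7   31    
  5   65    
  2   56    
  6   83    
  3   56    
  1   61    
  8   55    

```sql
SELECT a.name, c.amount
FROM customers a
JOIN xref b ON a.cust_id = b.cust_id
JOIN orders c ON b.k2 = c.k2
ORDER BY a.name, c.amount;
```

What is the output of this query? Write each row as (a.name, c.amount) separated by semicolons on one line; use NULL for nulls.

(Alice, 61); (Omar, 56); (Raj, 31); (Tom, 55); (Tom, 83)

Evaluate left to right. First `customers a INNER JOIN xref b` on cust_id: 5 row(s).
Then INNER JOIN `orders c` on k2: keep only rows whose b.k2 appears in c.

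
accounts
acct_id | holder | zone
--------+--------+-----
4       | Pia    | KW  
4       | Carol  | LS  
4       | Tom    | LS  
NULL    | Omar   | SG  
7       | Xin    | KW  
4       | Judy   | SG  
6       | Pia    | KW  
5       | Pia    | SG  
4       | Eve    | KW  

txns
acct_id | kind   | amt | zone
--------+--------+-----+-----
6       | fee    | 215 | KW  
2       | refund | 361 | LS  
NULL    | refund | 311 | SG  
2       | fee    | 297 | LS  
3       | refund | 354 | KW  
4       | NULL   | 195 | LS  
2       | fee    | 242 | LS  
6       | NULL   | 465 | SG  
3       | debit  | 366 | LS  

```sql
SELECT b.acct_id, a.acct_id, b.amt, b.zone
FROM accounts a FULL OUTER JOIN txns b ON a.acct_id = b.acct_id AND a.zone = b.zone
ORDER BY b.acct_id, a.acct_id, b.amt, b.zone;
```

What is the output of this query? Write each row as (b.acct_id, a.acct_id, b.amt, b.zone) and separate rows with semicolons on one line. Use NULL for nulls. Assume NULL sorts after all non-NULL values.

(2, NULL, 242, LS); (2, NULL, 297, LS); (2, NULL, 361, LS); (3, NULL, 354, KW); (3, NULL, 366, LS); (4, 4, 195, LS); (4, 4, 195, LS); (6, 6, 215, KW); (6, NULL, 465, SG); (NULL, 4, NULL, NULL); (NULL, 4, NULL, NULL); (NULL, 4, NULL, NULL); (NULL, 5, NULL, NULL); (NULL, 7, NULL, NULL); (NULL, NULL, 311, SG); (NULL, NULL, NULL, NULL)

FULL OUTER JOIN keeps every row from both sides; unmatched rows get NULL for the other side's columns.
Matching on a.acct_id = b.acct_id AND a.zone = b.zone. A NULL in a compared column never satisfies the condition.
- acct_id=4, zone=KW: no b row matches, row kept with b columns NULL.
- acct_id=4, zone=LS: 1 matching b row(s), so 1 row(s) emitted.
- acct_id=4, zone=LS: 1 matching b row(s), so 1 row(s) emitted.
- acct_id=NULL, zone=SG: no b row matches, row kept with b columns NULL.
- acct_id=7, zone=KW: no b row matches, row kept with b columns NULL.
- acct_id=4, zone=SG: no b row matches, row kept with b columns NULL.
- acct_id=6, zone=KW: 1 matching b row(s), so 1 row(s) emitted.
- acct_id=5, zone=SG: no b row matches, row kept with b columns NULL.
- acct_id=4, zone=KW: no b row matches, row kept with b columns NULL.
- 7 row(s) from b found no a partner → padded with NULL.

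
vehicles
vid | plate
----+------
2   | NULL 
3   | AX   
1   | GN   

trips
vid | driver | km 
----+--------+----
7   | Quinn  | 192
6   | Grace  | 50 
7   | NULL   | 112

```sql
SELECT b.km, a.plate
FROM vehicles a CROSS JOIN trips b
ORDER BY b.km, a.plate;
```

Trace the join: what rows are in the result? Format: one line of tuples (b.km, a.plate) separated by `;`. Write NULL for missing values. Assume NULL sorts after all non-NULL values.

CROSS JOIN pairs every row of `vehicles` with every row of `trips`: 3 × 3 = 9 rows.
After projecting and ordering:
b.km | a.plate
50 | AX
50 | GN
50 | NULL
112 | AX
112 | GN
112 | NULL
192 | AX
192 | GN
192 | NULL

(50, AX); (50, GN); (50, NULL); (112, AX); (112, GN); (112, NULL); (192, AX); (192, GN); (192, NULL)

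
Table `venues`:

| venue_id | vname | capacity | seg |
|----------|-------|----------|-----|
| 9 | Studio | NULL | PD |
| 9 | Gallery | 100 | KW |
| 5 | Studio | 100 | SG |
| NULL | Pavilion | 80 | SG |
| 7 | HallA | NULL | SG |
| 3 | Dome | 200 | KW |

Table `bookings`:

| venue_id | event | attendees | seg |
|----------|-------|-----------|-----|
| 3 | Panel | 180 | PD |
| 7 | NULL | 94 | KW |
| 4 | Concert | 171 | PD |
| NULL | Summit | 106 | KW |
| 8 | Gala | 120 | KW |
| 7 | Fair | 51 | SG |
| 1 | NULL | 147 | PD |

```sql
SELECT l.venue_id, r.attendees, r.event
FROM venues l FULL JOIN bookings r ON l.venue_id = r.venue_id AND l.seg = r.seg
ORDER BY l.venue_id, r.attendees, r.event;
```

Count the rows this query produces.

FULL OUTER JOIN keeps every row from both sides; unmatched rows get NULL for the other side's columns.
Matching on l.venue_id = r.venue_id AND l.seg = r.seg. A NULL in a compared column never satisfies the condition.
- l row (venue_id=9, seg=PD): no match → kept, r columns NULL.
- l row (venue_id=9, seg=KW): no match → kept, r columns NULL.
- l row (venue_id=5, seg=SG): no match → kept, r columns NULL.
- l row (venue_id=NULL, seg=SG): no match → kept, r columns NULL.
- l row (venue_id=7, seg=SG): matches 1 r row(s) → 1 output row(s).
- l row (venue_id=3, seg=KW): no match → kept, r columns NULL.
- 6 row(s) from r found no l partner → padded with NULL.
Total: 1 matched + 11 padded = 12 rows.

12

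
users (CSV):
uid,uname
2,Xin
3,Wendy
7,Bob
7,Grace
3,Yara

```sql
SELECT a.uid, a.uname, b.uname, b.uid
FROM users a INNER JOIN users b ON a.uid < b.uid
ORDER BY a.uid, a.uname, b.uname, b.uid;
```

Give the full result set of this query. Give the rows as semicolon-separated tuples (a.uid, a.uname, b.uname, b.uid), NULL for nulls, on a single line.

(2, Xin, Bob, 7); (2, Xin, Grace, 7); (2, Xin, Wendy, 3); (2, Xin, Yara, 3); (3, Wendy, Bob, 7); (3, Wendy, Grace, 7); (3, Yara, Bob, 7); (3, Yara, Grace, 7)

INNER JOIN keeps only pairs where the ON condition holds.
Matching on a.uid < b.uid.
- a (uid=2) pairs with 4 row(s) of b.
- a (uid=3) pairs with 2 row(s) of b.
- a (uid=7) has no partner → excluded.
- a (uid=7) has no partner → excluded.
- a (uid=3) pairs with 2 row(s) of b.
After projecting and ordering:
a.uid | a.uname | b.uname | b.uid
2 | Xin | Bob | 7
2 | Xin | Grace | 7
2 | Xin | Wendy | 3
2 | Xin | Yara | 3
3 | Wendy | Bob | 7
3 | Wendy | Grace | 7
3 | Yara | Bob | 7
3 | Yara | Grace | 7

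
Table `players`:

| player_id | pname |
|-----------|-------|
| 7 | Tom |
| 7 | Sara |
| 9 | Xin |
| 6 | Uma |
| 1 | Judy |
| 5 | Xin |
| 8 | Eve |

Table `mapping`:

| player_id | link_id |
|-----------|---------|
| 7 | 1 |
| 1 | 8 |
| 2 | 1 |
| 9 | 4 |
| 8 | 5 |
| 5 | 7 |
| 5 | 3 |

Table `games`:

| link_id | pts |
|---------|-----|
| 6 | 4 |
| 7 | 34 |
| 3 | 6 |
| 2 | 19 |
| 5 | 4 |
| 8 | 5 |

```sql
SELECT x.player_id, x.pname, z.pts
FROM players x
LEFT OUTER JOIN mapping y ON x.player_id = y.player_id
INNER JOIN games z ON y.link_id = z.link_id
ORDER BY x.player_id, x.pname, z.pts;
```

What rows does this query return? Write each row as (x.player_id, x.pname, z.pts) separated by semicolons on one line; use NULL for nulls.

(1, Judy, 5); (5, Xin, 6); (5, Xin, 34); (8, Eve, 4)

Step 1 — x LEFT JOIN y on player_id → 8 row(s).
Then INNER JOIN `games z` on link_id: keep only rows whose y.link_id appears in z.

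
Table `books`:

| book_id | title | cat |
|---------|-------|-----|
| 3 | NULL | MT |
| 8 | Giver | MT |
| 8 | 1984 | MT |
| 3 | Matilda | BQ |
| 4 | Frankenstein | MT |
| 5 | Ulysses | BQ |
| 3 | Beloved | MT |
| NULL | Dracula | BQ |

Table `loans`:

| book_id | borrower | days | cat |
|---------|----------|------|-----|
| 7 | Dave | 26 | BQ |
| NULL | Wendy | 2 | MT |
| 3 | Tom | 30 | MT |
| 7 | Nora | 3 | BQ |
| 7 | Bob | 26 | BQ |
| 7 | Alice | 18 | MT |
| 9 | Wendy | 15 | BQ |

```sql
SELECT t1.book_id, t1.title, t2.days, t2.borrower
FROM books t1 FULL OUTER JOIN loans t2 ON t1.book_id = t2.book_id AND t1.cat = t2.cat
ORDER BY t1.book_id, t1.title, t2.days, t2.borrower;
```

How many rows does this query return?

14

FULL OUTER JOIN keeps every row from both sides; unmatched rows get NULL for the other side's columns.
Matching on t1.book_id = t2.book_id AND t1.cat = t2.cat. A NULL in a compared column never satisfies the condition.
Matched pairs: 2; unmatched t1 rows kept: 6; unmatched t2 rows kept: 6.
Total: 2 matched + 12 padded = 14 rows.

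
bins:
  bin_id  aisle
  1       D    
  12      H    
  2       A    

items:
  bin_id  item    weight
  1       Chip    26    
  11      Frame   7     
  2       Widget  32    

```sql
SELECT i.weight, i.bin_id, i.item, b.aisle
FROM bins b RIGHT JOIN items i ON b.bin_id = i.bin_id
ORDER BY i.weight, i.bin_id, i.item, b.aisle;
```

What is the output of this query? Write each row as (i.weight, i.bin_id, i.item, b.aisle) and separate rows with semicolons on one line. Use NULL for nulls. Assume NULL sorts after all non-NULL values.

RIGHT JOIN keeps every row from `items`; unmatched rows get NULL for `bins`'s columns.
Matching on b.bin_id = i.bin_id.
Matched pairs: 2; unmatched i rows kept: 1.

(7, 11, Frame, NULL); (26, 1, Chip, D); (32, 2, Widget, A)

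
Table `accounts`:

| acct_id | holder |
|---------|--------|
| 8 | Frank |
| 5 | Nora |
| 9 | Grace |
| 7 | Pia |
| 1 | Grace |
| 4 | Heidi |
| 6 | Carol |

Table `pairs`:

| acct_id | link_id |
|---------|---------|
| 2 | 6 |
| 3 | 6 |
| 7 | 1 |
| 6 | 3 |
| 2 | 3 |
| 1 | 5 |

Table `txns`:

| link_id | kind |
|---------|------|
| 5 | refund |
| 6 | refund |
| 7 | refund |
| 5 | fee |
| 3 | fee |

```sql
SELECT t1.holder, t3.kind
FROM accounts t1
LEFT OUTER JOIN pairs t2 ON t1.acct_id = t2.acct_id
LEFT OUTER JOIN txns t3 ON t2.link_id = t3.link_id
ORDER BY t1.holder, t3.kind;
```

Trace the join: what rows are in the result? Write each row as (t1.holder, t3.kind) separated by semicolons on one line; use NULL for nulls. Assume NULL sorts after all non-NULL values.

(Carol, fee); (Frank, NULL); (Grace, fee); (Grace, refund); (Grace, NULL); (Heidi, NULL); (Nora, NULL); (Pia, NULL)

Evaluate left to right. First `accounts t1 LEFT JOIN pairs t2` on acct_id: 7 row(s).
Then LEFT JOIN `txns t3` on link_id: each of those 7 rows is kept; rows whose t2.link_id has no match in t3 get NULL for t3's columns.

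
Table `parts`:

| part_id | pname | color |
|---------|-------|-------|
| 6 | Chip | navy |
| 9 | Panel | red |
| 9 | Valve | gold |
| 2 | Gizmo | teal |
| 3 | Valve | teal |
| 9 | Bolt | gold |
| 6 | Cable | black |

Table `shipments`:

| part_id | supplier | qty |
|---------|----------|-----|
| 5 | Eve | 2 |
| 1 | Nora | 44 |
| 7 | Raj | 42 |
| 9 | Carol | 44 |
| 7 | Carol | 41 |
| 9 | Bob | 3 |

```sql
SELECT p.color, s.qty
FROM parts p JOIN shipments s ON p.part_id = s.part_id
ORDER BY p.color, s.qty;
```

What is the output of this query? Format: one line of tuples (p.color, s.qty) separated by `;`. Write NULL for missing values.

(gold, 3); (gold, 3); (gold, 44); (gold, 44); (red, 3); (red, 44)

INNER JOIN keeps only pairs where the ON condition holds.
Matching on p.part_id = s.part_id.
- part_id=6: no matching s row, dropped.
- part_id=9: 2 matching s row(s), so 2 row(s) emitted.
- part_id=9: 2 matching s row(s), so 2 row(s) emitted.
- part_id=2: no matching s row, dropped.
- part_id=3: no matching s row, dropped.
- part_id=9: 2 matching s row(s), so 2 row(s) emitted.
- part_id=6: no matching s row, dropped.
After projecting and ordering:
p.color | s.qty
gold | 3
gold | 3
gold | 44
gold | 44
red | 3
red | 44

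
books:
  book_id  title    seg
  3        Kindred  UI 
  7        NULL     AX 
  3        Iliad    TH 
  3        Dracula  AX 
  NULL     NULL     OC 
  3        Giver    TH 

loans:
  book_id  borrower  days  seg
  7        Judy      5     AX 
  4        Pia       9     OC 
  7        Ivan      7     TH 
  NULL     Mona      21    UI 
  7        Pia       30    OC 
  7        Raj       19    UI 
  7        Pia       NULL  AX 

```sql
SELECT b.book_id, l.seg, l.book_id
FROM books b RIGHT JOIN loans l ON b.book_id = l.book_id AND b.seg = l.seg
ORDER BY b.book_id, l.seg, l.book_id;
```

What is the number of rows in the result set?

RIGHT JOIN keeps every row from `loans`; unmatched rows get NULL for `books`'s columns.
Matching on b.book_id = l.book_id AND b.seg = l.seg. A NULL in a compared column never satisfies the condition.
Matched pairs: 2; unmatched l rows kept: 5.
Total: 2 matched + 5 padded = 7 rows.

7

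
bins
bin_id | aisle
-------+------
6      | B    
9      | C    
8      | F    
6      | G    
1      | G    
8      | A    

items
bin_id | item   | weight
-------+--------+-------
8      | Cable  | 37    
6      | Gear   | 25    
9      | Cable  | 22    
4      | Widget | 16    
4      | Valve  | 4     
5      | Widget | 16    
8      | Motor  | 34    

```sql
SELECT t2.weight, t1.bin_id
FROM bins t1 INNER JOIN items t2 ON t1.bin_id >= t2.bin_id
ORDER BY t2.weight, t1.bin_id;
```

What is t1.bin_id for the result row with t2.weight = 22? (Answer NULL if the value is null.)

9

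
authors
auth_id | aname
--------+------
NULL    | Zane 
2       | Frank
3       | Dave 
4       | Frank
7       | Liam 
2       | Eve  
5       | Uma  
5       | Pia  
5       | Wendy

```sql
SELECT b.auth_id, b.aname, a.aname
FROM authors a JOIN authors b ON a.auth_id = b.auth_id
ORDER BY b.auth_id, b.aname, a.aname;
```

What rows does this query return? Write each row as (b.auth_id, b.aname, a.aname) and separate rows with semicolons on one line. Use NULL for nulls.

INNER JOIN keeps only pairs where the ON condition holds.
Matching on a.auth_id = b.auth_id. A NULL in a compared column never satisfies the condition.
Matched pairs: 16.

(2, Eve, Eve); (2, Eve, Frank); (2, Frank, Eve); (2, Frank, Frank); (3, Dave, Dave); (4, Frank, Frank); (5, Pia, Pia); (5, Pia, Uma); (5, Pia, Wendy); (5, Uma, Pia); (5, Uma, Uma); (5, Uma, Wendy); (5, Wendy, Pia); (5, Wendy, Uma); (5, Wendy, Wendy); (7, Liam, Liam)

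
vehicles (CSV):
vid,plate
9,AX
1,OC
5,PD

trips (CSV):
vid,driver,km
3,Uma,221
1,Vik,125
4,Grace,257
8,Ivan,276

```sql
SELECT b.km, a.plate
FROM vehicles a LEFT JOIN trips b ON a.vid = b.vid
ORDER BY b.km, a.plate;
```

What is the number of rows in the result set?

LEFT JOIN keeps every row from `vehicles`; unmatched rows get NULL for `trips`'s columns.
Matching on a.vid = b.vid.
- vid=9: no b row matches, row kept with b columns NULL.
- vid=1: 1 matching b row(s), so 1 row(s) emitted.
- vid=5: no b row matches, row kept with b columns NULL.
Total: 1 matched + 2 padded = 3 rows.

3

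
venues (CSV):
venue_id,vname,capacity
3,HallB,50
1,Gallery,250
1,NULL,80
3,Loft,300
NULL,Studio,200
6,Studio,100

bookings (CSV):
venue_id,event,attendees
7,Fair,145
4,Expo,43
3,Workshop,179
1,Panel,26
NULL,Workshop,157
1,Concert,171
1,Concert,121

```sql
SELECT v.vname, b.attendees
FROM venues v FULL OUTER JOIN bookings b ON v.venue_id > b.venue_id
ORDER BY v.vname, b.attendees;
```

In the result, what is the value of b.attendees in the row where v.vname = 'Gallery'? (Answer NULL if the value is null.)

NULL

FULL OUTER JOIN keeps every row from both sides; unmatched rows get NULL for the other side's columns.
Matching on v.venue_id > b.venue_id. A NULL in a compared column never satisfies the condition.
- v[0] venue_id=3 → 3 match(es) in b → 3 row(s).
- v[1] venue_id=1 → no match; kept with NULLs on the b side.
- v[2] venue_id=1 → no match; kept with NULLs on the b side.
- v[3] venue_id=3 → 3 match(es) in b → 3 row(s).
- v[4] venue_id=NULL → no match; kept with NULLs on the b side.
- v[5] venue_id=6 → 5 match(es) in b → 5 row(s).
- plus 2 unmatched b row(s), each kept with NULL v columns.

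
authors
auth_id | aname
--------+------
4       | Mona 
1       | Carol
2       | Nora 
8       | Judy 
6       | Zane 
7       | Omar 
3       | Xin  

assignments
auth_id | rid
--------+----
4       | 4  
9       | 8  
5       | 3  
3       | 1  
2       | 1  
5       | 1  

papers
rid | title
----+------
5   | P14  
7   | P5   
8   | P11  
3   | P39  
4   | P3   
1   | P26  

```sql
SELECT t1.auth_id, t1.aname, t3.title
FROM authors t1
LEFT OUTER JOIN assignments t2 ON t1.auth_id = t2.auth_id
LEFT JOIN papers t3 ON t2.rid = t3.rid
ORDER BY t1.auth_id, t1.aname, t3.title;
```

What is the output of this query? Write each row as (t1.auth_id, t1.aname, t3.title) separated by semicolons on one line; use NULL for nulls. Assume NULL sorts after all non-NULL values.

(1, Carol, NULL); (2, Nora, P26); (3, Xin, P26); (4, Mona, P3); (6, Zane, NULL); (7, Omar, NULL); (8, Judy, NULL)

Joins associate left-to-right: authors LEFT JOIN assignments on auth_id gives 7 intermediate row(s).
Then LEFT JOIN `papers t3` on rid: each of those 7 rows is kept; rows whose t2.rid has no match in t3 get NULL for t3's columns.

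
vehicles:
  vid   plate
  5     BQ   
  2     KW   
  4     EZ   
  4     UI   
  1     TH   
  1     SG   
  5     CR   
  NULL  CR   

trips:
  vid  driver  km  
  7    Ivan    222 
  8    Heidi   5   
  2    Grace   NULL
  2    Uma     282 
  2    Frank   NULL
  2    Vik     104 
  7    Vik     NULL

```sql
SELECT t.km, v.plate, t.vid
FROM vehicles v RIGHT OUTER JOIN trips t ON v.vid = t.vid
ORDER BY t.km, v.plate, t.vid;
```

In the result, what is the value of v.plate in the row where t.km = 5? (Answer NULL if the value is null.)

RIGHT JOIN keeps every row from `trips`; unmatched rows get NULL for `vehicles`'s columns.
Matching on v.vid = t.vid. A NULL in a compared column never satisfies the condition.
Matched pairs: 4; unmatched t rows kept: 3.

NULL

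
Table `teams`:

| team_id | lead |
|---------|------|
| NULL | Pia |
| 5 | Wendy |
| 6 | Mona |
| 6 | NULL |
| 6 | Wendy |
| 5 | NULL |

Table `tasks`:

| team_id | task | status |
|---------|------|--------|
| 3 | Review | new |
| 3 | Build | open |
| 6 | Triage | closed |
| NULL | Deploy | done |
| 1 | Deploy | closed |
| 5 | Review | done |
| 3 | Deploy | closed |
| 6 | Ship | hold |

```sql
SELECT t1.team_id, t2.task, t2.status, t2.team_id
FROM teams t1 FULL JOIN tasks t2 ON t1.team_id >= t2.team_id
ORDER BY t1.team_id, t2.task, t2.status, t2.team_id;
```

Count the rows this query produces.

33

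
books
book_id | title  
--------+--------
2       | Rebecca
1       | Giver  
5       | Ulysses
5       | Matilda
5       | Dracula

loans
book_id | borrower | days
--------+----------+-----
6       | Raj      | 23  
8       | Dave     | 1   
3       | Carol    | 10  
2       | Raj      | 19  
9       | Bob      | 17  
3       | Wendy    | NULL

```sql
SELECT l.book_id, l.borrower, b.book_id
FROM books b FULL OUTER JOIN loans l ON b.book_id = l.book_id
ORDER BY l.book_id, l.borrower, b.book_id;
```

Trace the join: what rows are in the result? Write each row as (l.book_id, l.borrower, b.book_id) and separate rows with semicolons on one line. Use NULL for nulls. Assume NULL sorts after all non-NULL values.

FULL OUTER JOIN keeps every row from both sides; unmatched rows get NULL for the other side's columns.
Matching on b.book_id = l.book_id.
- b row (book_id=2): matches 1 l row(s) → 1 output row(s).
- b row (book_id=1): no match → kept, l columns NULL.
- b row (book_id=5): no match → kept, l columns NULL.
- b row (book_id=5): no match → kept, l columns NULL.
- b row (book_id=5): no match → kept, l columns NULL.
- plus 5 unmatched l row(s), each kept with NULL b columns.
After projecting and ordering:
l.book_id | l.borrower | b.book_id
2 | Raj | 2
3 | Carol | NULL
3 | Wendy | NULL
6 | Raj | NULL
8 | Dave | NULL
9 | Bob | NULL
NULL | NULL | 1
NULL | NULL | 5
NULL | NULL | 5
NULL | NULL | 5

(2, Raj, 2); (3, Carol, NULL); (3, Wendy, NULL); (6, Raj, NULL); (8, Dave, NULL); (9, Bob, NULL); (NULL, NULL, 1); (NULL, NULL, 5); (NULL, NULL, 5); (NULL, NULL, 5)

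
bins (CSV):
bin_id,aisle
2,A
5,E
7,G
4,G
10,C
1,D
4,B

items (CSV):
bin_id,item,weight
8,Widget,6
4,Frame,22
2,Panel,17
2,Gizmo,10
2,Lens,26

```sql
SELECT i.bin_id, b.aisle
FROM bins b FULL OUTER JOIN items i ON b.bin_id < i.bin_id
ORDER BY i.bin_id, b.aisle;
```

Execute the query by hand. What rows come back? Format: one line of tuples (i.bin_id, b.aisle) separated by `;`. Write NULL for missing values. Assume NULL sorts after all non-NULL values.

(2, D); (2, D); (2, D); (4, A); (4, D); (8, A); (8, B); (8, D); (8, E); (8, G); (8, G); (NULL, C)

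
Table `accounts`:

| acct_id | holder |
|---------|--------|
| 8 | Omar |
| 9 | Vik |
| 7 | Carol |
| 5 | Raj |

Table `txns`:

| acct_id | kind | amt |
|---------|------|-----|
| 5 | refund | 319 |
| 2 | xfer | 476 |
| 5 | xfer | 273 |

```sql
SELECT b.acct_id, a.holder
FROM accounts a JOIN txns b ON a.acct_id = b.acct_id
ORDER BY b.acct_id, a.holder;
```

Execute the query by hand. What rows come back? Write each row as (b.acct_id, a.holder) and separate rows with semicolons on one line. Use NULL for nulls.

(5, Raj); (5, Raj)

INNER JOIN keeps only pairs where the ON condition holds.
Matching on a.acct_id = b.acct_id.
Matched pairs: 2.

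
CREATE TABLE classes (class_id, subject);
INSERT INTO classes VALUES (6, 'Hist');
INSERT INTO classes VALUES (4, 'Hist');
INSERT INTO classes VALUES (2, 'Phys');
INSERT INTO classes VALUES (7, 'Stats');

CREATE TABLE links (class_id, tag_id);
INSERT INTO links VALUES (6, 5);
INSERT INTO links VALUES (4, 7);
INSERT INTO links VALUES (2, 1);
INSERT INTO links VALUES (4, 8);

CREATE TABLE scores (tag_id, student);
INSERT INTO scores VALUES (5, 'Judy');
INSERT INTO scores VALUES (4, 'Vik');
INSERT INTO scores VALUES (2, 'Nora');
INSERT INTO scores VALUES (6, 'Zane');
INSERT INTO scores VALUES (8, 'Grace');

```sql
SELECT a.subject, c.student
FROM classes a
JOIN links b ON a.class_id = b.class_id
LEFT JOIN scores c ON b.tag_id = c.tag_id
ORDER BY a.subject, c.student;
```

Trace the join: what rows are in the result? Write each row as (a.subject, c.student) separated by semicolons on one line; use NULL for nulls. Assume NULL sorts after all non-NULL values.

(Hist, Grace); (Hist, Judy); (Hist, NULL); (Phys, NULL)

Step 1 — a INNER JOIN b on class_id → 4 row(s).
Then LEFT JOIN `scores c` on tag_id: each of those 4 rows is kept; rows whose b.tag_id has no match in c get NULL for c's columns.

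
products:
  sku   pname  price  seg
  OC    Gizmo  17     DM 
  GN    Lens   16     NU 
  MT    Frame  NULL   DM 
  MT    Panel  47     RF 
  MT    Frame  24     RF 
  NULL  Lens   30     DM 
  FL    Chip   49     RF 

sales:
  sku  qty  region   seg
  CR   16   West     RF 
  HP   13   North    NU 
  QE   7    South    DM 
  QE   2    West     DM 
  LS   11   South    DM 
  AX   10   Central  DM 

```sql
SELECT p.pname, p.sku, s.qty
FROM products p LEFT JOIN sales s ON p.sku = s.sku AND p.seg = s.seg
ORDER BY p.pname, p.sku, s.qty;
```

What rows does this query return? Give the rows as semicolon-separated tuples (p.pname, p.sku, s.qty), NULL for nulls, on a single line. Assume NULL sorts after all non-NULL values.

LEFT JOIN keeps every row from `products`; unmatched rows get NULL for `sales`'s columns.
Matching on p.sku = s.sku AND p.seg = s.seg. A NULL in a compared column never satisfies the condition.
Matched pairs: 0; unmatched p rows kept: 7.

(Chip, FL, NULL); (Frame, MT, NULL); (Frame, MT, NULL); (Gizmo, OC, NULL); (Lens, GN, NULL); (Lens, NULL, NULL); (Panel, MT, NULL)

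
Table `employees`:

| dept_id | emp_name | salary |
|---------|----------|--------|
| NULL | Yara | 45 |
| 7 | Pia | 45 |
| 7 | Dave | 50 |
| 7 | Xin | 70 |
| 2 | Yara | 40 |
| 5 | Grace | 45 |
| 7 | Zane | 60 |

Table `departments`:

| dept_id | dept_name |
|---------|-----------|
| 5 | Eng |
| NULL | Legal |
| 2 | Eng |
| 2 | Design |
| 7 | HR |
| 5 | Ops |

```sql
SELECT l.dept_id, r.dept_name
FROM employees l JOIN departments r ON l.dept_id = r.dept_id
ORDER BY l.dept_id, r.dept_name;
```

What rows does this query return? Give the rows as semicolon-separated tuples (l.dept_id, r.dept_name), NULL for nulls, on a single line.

INNER JOIN keeps only pairs where the ON condition holds.
Matching on l.dept_id = r.dept_id. A NULL in a compared column never satisfies the condition.
- l row (dept_id=NULL): no match → dropped.
- l row (dept_id=7): matches 1 r row(s) → 1 output row(s).
- l row (dept_id=7): matches 1 r row(s) → 1 output row(s).
- l row (dept_id=7): matches 1 r row(s) → 1 output row(s).
- l row (dept_id=2): matches 2 r row(s) → 2 output row(s).
- l row (dept_id=5): matches 2 r row(s) → 2 output row(s).
- l row (dept_id=7): matches 1 r row(s) → 1 output row(s).
After projecting and ordering:
l.dept_id | r.dept_name
2 | Design
2 | Eng
5 | Eng
5 | Ops
7 | HR
7 | HR
7 | HR
7 | HR

(2, Design); (2, Eng); (5, Eng); (5, Ops); (7, HR); (7, HR); (7, HR); (7, HR)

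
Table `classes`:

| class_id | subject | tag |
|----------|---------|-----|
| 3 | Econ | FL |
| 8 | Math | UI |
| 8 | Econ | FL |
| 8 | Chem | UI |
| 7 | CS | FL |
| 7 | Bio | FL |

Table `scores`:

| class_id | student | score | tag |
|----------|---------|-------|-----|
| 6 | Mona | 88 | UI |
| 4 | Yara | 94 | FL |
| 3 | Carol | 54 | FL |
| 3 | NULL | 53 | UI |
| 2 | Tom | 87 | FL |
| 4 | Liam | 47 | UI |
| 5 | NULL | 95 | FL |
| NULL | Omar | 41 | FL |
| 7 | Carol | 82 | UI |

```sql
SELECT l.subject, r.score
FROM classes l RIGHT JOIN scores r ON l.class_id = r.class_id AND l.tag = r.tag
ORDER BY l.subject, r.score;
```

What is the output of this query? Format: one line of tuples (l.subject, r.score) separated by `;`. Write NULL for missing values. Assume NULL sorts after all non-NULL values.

(Econ, 54); (NULL, 41); (NULL, 47); (NULL, 53); (NULL, 82); (NULL, 87); (NULL, 88); (NULL, 94); (NULL, 95)

RIGHT JOIN keeps every row from `scores`; unmatched rows get NULL for `classes`'s columns.
Matching on l.class_id = r.class_id AND l.tag = r.tag. A NULL in a compared column never satisfies the condition.
Matched pairs: 1; unmatched r rows kept: 8.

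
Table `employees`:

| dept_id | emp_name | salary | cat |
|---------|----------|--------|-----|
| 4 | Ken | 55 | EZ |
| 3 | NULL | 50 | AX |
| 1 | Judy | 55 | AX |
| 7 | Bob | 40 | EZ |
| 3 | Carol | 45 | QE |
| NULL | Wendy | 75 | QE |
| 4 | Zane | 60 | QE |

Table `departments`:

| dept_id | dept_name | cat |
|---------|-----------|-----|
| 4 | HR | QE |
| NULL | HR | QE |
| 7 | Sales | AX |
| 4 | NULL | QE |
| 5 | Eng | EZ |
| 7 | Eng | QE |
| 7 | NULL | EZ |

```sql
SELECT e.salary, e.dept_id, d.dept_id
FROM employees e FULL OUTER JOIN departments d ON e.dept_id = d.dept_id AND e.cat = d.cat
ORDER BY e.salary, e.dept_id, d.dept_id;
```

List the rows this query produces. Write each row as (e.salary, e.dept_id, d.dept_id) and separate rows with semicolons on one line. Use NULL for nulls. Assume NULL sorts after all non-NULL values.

(40, 7, 7); (45, 3, NULL); (50, 3, NULL); (55, 1, NULL); (55, 4, NULL); (60, 4, 4); (60, 4, 4); (75, NULL, NULL); (NULL, NULL, 5); (NULL, NULL, 7); (NULL, NULL, 7); (NULL, NULL, NULL)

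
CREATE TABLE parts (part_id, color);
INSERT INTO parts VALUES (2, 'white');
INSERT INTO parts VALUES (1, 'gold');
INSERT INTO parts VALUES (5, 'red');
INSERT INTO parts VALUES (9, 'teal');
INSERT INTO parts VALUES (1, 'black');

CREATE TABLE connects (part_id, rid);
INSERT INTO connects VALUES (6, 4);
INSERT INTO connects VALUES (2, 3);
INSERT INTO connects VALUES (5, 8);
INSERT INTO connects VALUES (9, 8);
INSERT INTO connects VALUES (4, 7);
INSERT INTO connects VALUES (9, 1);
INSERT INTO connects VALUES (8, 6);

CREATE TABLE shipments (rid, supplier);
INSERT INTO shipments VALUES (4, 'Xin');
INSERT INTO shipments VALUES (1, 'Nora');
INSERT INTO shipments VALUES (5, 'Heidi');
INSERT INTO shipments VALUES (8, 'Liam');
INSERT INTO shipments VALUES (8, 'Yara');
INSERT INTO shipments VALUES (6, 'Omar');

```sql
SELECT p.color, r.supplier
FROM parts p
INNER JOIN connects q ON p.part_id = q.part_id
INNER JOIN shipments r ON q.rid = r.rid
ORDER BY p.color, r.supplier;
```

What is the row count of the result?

5

Evaluate left to right. First `parts p INNER JOIN connects q` on part_id: 4 row(s).
Then INNER JOIN `shipments r` on rid: keep only rows whose q.rid appears in r.
Result: 5 row(s).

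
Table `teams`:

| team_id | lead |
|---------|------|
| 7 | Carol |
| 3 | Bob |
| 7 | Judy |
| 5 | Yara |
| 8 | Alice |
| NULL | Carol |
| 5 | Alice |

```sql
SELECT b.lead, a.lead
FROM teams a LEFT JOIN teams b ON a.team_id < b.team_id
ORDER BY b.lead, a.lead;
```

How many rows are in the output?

15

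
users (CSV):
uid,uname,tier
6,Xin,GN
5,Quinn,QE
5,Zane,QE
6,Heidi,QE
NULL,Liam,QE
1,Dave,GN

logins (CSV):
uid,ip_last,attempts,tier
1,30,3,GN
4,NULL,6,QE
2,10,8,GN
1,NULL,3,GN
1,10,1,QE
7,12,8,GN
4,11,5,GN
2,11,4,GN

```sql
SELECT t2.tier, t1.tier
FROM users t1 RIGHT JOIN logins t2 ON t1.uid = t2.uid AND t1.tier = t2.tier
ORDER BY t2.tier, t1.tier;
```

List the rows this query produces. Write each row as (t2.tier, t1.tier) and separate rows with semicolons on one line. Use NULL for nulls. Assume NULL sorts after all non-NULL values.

RIGHT JOIN keeps every row from `logins`; unmatched rows get NULL for `users`'s columns.
Matching on t1.uid = t2.uid AND t1.tier = t2.tier. A NULL in a compared column never satisfies the condition.
- t1 row (uid=6, tier=GN): no match.
- t1 row (uid=5, tier=QE): no match.
- t1 row (uid=5, tier=QE): no match.
- t1 row (uid=6, tier=QE): no match.
- t1 row (uid=NULL, tier=QE): no match.
- t1 row (uid=1, tier=GN): matches 2 t2 row(s) → 2 output row(s).
- 6 t2 row(s) had no t1 match → kept, t1 columns NULL.
After projecting and ordering:
t2.tier | t1.tier
GN | GN
GN | GN
GN | NULL
GN | NULL
GN | NULL
GN | NULL
QE | NULL
QE | NULL

(GN, GN); (GN, GN); (GN, NULL); (GN, NULL); (GN, NULL); (GN, NULL); (QE, NULL); (QE, NULL)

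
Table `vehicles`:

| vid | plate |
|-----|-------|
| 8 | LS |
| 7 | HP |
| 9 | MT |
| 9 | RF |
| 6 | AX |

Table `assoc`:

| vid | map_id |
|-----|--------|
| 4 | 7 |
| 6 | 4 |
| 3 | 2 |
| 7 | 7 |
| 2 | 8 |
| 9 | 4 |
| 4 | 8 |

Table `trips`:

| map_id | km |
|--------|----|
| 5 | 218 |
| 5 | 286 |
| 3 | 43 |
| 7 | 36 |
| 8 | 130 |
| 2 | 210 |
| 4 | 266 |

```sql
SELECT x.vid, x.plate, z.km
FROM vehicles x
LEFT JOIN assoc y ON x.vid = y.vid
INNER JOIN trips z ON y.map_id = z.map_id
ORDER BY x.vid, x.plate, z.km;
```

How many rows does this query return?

4

Evaluate left to right. First `vehicles x LEFT JOIN assoc y` on vid: 5 row(s).
Then INNER JOIN `trips z` on map_id: keep only rows whose y.map_id appears in z.
Result: 4 row(s).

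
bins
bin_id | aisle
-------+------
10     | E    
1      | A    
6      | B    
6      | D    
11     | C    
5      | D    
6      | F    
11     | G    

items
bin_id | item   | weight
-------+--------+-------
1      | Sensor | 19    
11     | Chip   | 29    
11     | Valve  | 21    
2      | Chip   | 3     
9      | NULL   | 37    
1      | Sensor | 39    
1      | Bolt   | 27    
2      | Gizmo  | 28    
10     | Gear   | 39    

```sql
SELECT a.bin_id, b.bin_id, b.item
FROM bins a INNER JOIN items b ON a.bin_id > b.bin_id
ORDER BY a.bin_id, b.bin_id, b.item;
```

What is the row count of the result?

INNER JOIN keeps only pairs where the ON condition holds.
Matching on a.bin_id > b.bin_id.
- a row (bin_id=10): matches 6 b row(s) → 6 output row(s).
- a row (bin_id=1): no match → dropped.
- a row (bin_id=6): matches 5 b row(s) → 5 output row(s).
- a row (bin_id=6): matches 5 b row(s) → 5 output row(s).
- a row (bin_id=11): matches 7 b row(s) → 7 output row(s).
- a row (bin_id=5): matches 5 b row(s) → 5 output row(s).
- a row (bin_id=6): matches 5 b row(s) → 5 output row(s).
- a row (bin_id=11): matches 7 b row(s) → 7 output row(s).
Total: 40 rows.

40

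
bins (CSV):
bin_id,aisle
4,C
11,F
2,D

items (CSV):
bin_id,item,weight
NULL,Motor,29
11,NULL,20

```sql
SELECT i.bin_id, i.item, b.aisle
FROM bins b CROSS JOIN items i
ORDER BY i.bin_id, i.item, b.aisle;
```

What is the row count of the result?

CROSS JOIN pairs every row of `bins` with every row of `items`: 3 × 2 = 6 rows.

6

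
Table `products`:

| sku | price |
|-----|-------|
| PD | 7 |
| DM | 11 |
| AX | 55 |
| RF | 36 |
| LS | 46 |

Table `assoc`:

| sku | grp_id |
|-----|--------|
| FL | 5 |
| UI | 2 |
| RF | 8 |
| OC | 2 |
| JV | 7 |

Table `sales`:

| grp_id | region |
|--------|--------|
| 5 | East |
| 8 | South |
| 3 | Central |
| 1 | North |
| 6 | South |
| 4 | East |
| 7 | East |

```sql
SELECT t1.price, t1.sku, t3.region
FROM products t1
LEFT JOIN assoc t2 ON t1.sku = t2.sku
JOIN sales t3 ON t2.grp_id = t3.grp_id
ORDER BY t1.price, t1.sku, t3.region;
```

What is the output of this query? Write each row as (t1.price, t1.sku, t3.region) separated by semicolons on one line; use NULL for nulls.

(36, RF, South)

Step 1 — t1 LEFT JOIN t2 on sku → 5 row(s).
Then INNER JOIN `sales t3` on grp_id: keep only rows whose t2.grp_id appears in t3.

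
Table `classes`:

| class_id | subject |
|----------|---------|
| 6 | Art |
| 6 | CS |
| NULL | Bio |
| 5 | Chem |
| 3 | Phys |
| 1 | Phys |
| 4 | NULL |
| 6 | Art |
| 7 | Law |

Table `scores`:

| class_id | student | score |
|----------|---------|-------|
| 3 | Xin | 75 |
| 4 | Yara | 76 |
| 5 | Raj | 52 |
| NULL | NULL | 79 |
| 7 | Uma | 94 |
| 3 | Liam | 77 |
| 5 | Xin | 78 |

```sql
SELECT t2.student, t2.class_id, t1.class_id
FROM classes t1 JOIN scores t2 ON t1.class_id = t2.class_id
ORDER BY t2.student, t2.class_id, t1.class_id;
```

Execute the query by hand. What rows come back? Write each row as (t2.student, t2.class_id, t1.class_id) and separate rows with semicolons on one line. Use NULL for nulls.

(Liam, 3, 3); (Raj, 5, 5); (Uma, 7, 7); (Xin, 3, 3); (Xin, 5, 5); (Yara, 4, 4)

INNER JOIN keeps only pairs where the ON condition holds.
Matching on t1.class_id = t2.class_id. A NULL in a compared column never satisfies the condition.
- t1[0] class_id=6 → no match; dropped.
- t1[1] class_id=6 → no match; dropped.
- t1[2] class_id=NULL → no match; dropped.
- t1[3] class_id=5 → 2 match(es) in t2 → 2 row(s).
- t1[4] class_id=3 → 2 match(es) in t2 → 2 row(s).
- t1[5] class_id=1 → no match; dropped.
- t1[6] class_id=4 → 1 match(es) in t2 → 1 row(s).
- t1[7] class_id=6 → no match; dropped.
- t1[8] class_id=7 → 1 match(es) in t2 → 1 row(s).
After projecting and ordering:
t2.student | t2.class_id | t1.class_id
Liam | 3 | 3
Raj | 5 | 5
Uma | 7 | 7
Xin | 3 | 3
Xin | 5 | 5
Yara | 4 | 4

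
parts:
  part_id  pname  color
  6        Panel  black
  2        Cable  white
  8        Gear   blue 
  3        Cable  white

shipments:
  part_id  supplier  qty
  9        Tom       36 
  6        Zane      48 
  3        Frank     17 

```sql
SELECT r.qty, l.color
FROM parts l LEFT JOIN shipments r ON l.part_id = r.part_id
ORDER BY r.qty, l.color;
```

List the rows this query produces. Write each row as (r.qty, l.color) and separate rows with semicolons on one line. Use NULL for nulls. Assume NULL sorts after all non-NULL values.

(17, white); (48, black); (NULL, blue); (NULL, white)

LEFT JOIN keeps every row from `parts`; unmatched rows get NULL for `shipments`'s columns.
Matching on l.part_id = r.part_id.
- l row (part_id=6): matches 1 r row(s) → 1 output row(s).
- l row (part_id=2): no match → kept, r columns NULL.
- l row (part_id=8): no match → kept, r columns NULL.
- l row (part_id=3): matches 1 r row(s) → 1 output row(s).
After projecting and ordering:
r.qty | l.color
17 | white
48 | black
NULL | blue
NULL | white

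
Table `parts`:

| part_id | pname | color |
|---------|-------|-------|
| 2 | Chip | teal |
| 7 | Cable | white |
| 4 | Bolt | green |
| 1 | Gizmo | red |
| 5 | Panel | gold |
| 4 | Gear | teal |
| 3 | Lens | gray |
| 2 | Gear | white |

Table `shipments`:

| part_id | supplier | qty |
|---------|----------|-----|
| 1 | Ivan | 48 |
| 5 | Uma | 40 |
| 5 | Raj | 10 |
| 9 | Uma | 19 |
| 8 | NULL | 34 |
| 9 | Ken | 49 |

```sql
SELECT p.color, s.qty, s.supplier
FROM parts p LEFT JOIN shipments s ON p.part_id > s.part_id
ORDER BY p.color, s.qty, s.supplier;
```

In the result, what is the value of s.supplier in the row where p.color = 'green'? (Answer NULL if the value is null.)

Ivan

LEFT JOIN keeps every row from `parts`; unmatched rows get NULL for `shipments`'s columns.
Matching on p.part_id > s.part_id.
- p[0] part_id=2 → 1 match(es) in s → 1 row(s).
- p[1] part_id=7 → 3 match(es) in s → 3 row(s).
- p[2] part_id=4 → 1 match(es) in s → 1 row(s).
- p[3] part_id=1 → no match; kept with NULLs on the s side.
- p[4] part_id=5 → 1 match(es) in s → 1 row(s).
- p[5] part_id=4 → 1 match(es) in s → 1 row(s).
- p[6] part_id=3 → 1 match(es) in s → 1 row(s).
- p[7] part_id=2 → 1 match(es) in s → 1 row(s).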